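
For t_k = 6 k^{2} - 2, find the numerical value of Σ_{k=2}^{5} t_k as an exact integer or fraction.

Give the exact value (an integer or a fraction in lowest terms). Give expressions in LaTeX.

Step 1: r(k) = (3*(k + 1)**2 - 1)/(3*k**2 - 1).
A = 1, B = 1, C = k**2 - 1/3.
Need (1)·f(k+1) − (1)·f(k) = k**2 - 1/3.
d = 3 from the (0,0,2) case.
Solving with deg f ≤ 3: f(k) = k*(2*k**2 - 3*k - 1)/6.
Get s_k = R·t_k = k*(2*k**2 - 3*k - 1) with R(k) = B(k−1)f(k)/C(k) = k*(2*k**2 - 3*k - 1)/(2*(3*k**2 - 1)).
s_(k+1) − s_k = 6*k**2 - 2 = t_k.
Sum = s_(6) − s_(2); s_(6) = 318, s_(2) = 2 ⇒ 316.

Σ = 316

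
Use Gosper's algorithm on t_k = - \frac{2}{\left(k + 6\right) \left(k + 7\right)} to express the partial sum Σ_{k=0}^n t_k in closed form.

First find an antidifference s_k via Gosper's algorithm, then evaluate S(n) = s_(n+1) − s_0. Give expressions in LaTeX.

The ratio is (k + 6)/(k + 8).
Normal form (A,B,C) = (k + 6, k + 8, 1).
Need (k + 6)·f(k+1) − (k + 7)·f(k) = 1.
deg f ≤ 1 (via 1,1,0).
Solve for f: f(k) = k/6 (degree 1 ≤ 1).
Then R = B(k−1)f/C = k*(k + 7)/6, so s_k = R(k)·t_k = -k/(3*k + 18).
Δs = -2/(k**2 + 13*k + 42), as required.
Evaluate: s_(n+1) = (-n - 1)/(3*(n + 7)); subtract s_(0) = 0 ⇒ S(n) = (-n - 1)/(3*(n + 7)).

S(n) = \frac{- n - 1}{3 \left(n + 7\right)}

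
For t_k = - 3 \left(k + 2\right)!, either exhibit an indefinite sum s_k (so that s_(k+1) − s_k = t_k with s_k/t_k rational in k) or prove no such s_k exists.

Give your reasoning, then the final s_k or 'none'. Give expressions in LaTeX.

none — t_k is not Gosper-summable

r(k) = k + 3 after simplifying.
Gosper form: A/B · C(k+1)/C(k) with A=k + 3, B=1, C=1.
f must satisfy (k + 3)·f(k+1) − (1)·f(k) = 1.
deg f ≤ -1 (via 1,0,0).
Bound -1 < 0, so the key equation has no polynomial solution.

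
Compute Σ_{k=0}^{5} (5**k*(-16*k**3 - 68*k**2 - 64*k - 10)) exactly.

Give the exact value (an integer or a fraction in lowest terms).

Σ = -14250000

The ratio is 5*(8*k**3 + 58*k**2 + 124*k + 79)/(8*k**3 + 34*k**2 + 32*k + 5).
Gosper form: A/B · C(k+1)/C(k) with A=5, B=1, C=k**3 + 17*k**2/4 + 4*k + 5/8.
Need (5)·f(k+1) − (1)·f(k) = k**3 + 17*k**2/4 + 4*k + 5/8.
Bound: deg f ≤ 3.
Coefficient equations give f(k) = k*(2*k**2 + k - 2)/8.
R(k) = B(k−1)·f(k)/C(k) = k*(2*k**2 + k - 2)/(8*k**3 + 34*k**2 + 32*k + 5); s_k = R·t_k = 2*5**k*k*(-2*k**2 - k + 2).
Check: Δs_k = 5**k*(-16*k**3 - 68*k**2 - 64*k - 10). ✓
Σ_(k=0)^(5) t_k = s_(6) − s_(0) = -14250000 − (0) = -14250000.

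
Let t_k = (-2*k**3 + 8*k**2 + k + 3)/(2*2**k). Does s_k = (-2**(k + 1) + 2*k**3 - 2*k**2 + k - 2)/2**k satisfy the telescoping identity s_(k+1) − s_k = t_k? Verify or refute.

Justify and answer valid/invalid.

valid (s_(k+1) − s_k reduces to t_k)

s_(k+1) = (-4*2**k + 2*k**3 + 4*k**2 + 3*k - 1)/(2*2**k)
s_(k+1) − s_k = (-2*k**3 + 8*k**2 + k + 3)/(2*2**k)
(s_(k+1) − s_k) − t_k = 0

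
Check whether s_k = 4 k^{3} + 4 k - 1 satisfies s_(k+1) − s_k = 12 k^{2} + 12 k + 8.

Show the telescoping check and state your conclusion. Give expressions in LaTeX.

s_(k+1) = 4*k + 4*(k + 1)**3 + 3
s_(k+1) − s_k = 12*k**2 + 12*k + 8
(s_(k+1) − s_k) − t_k = 0

Valid: the claim telescopes to t_k.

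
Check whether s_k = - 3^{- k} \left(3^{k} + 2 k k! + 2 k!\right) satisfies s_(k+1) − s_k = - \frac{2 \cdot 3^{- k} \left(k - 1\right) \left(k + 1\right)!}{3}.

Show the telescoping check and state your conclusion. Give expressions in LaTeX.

s_(k+1) = -(3*3**k + 2*k**2*factorial(k) + 6*k*factorial(k) + 4*factorial(k))/(3*3**k)
s_(k+1) − s_k = -2*(k - 1)*factorial(k + 1)/(3*3**k)
(s_(k+1) − s_k) − t_k = 0

valid (s_(k+1) − s_k reduces to t_k)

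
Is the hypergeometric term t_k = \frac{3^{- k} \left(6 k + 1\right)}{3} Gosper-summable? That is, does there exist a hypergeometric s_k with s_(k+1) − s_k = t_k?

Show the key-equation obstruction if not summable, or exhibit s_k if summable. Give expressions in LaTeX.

Yes. s_k = 3^{- k} \left(- 3 k - 2\right).

The ratio is (6*k + 7)/(3*(6*k + 1)).
Normal form (A,B,C) = (1/3, 1, k + 1/6).
f must satisfy (1/3)·f(k+1) − (1)·f(k) = k + 1/6.
d = 1 from the (0,0,1) case.
Match coefficients ⇒ f(k) = -(3*k + 2)/2.
R(k) = B(k−1)·f(k)/C(k) = -3*(3*k + 2)/(6*k + 1); s_k = R·t_k = (-3*k - 2)/3**k.
s_(k+1) − s_k = (6*k + 1)/(3*3**k) = t_k.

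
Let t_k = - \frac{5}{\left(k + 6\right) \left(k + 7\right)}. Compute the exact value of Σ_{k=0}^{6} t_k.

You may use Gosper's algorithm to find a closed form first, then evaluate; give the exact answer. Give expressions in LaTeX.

Σ = -35/78

r(k) = (k + 6)/(k + 8) after simplifying.
Gosper form: A/B · C(k+1)/C(k) with A=k + 6, B=k + 8, C=1.
Key eq: (k + 6)·f(k+1) = (k + 7)·f(k) + (1).
d = 1 from the (1,1,0) case.
Solve for f: f(k) = k/6 (degree 1 ≤ 1).
Then R = B(k−1)f/C = k*(k + 7)/6, so s_k = R(k)·t_k = -5*k/(6*k + 36).
s_(k+1) − s_k = -5/(k**2 + 13*k + 42) = t_k.
Σ_(k=0)^(6) t_k = s_(7) − s_(0) = -35/78 − (0) = -35/78.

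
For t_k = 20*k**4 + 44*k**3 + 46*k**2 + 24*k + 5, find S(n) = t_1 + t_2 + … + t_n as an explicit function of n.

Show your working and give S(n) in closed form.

S(n) = n*(4*n**4 + 21*n**3 + 44*n**2 + 46*n + 24)

Step 1: r(k) = (20*k**4 + 124*k**3 + 298*k**2 + 328*k + 139)/(20*k**4 + 44*k**3 + 46*k**2 + 24*k + 5).
So A=1 and B=1, with C=k**4 + 11*k**3/5 + 23*k**2/10 + 6*k/5 + 1/4.
Key eq: (1)·f(k+1) = (1)·f(k) + (k**4 + 11*k**3/5 + 23*k**2/10 + 6*k/5 + 1/4).
deg f ≤ 5 (via 0,0,4).
Solving with deg f ≤ 5: f(k) = k**4*(4*k + 1)/20.
R(k) = B(k−1)·f(k)/C(k) = k**4*(4*k + 1)/(20*k**4 + 44*k**3 + 46*k**2 + 24*k + 5); s_k = R·t_k = k**4*(4*k + 1).
Verify: -k**4*(4*k + 1) + (k + 1)**4*(4*k + 5) matches t_k.
Σ_(k=1)^n t_k = s_(n+1) − s_(1) = (4*n**5 + 21*n**4 + 44*n**3 + 46*n**2 + 24*n + 5) − (5), i.e. n*(4*n**4 + 21*n**3 + 44*n**2 + 46*n + 24).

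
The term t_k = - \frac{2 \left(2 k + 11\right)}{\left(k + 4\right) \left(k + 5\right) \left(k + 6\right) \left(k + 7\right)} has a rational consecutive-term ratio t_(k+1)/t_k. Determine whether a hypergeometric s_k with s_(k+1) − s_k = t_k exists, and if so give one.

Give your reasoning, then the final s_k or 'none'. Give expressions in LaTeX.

t_(k+1)/t_k = (k + 4)*(2*k + 13)/((k + 8)*(2*k + 11)).
Factor: A=k + 4; B=k + 8; C=k + 11/2.
Key eq: (k + 4)·f(k+1) = (k + 7)·f(k) + (k + 11/2).
Degrees (1,1,1) ⇒ d ≤ 3.
A polynomial solution: f(k) = k*(k + 5)*(k + 10)/48.
Then R = B(k−1)f/C = k*(k + 5)*(k + 7)*(k + 10)/(24*(2*k + 11)), so s_k = R(k)·t_k = k*(-k - 10)/(12*(k**2 + 10*k + 24)).
Δs = 2*(-2*k - 11)/(k**4 + 22*k**3 + 179*k**2 + 638*k + 840), as required.

s_k = \frac{k \left(- k - 10\right)}{12 \left(k^{2} + 10 k + 24\right)}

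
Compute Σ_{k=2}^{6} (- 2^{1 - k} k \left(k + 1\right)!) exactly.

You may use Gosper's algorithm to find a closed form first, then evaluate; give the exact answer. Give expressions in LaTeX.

The ratio is (k + 1)*(k + 2)/(2*k).
Gosper form: A/B · C(k+1)/C(k) with A=k/2 + 1, B=1, C=k.
Key eq: (k/2 + 1)·f(k+1) = (1)·f(k) + (k).
Degrees (1,0,1) ⇒ d ≤ 0.
A polynomial solution: f(k) = 2.
Then R = B(k−1)f/C = 2/k, so s_k = R(k)·t_k = -2**(2 - k)*factorial(k + 1).
Δs = -2**(1 - k)*k*factorial(k + 1), as required.
Telescoping: Σ = s_(7) − s_(2) = -1260 − (-6) = -1254.

Σ = -1254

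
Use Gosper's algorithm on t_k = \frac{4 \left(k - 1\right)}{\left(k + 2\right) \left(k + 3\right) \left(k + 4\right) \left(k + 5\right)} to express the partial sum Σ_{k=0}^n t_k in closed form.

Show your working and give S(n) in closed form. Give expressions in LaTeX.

Ratio r(k) = k*(k + 2)/((k - 1)*(k + 6)).
A = k + 2, B = k + 6, C = k - 1.
f must satisfy (k + 2)·f(k+1) − (k + 5)·f(k) = k - 1.
Degrees (1,1,1) ⇒ d ≤ 3.
Solve for f: f(k) = -k/2 (degree 1 ≤ 3).
Certificate R = B(k−1)f/C = -k*(k + 5)/(2*(k - 1)) gives s_k = -2*k/((k + 2)*(k + 3)*(k + 4)).
Check: Δs_k = 4*(k - 1)/(k**4 + 14*k**3 + 71*k**2 + 154*k + 120). ✓
Telescope: S(n) = s_(n+1) − s_(0) = 2*(-n - 1)/(n**3 + 12*n**2 + 47*n + 60) − (0) = 2*(-n - 1)/(n**3 + 12*n**2 + 47*n + 60).

S(n) = \frac{2 \left(- n - 1\right)}{n^{3} + 12 n^{2} + 47 n + 60}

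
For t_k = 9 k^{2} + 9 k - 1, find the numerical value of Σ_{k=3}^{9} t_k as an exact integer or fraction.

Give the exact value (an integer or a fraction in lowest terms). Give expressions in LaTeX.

Σ = 2891

The ratio is (9*k**2 + 27*k + 17)/(9*k**2 + 9*k - 1).
Gosper form: A/B · C(k+1)/C(k) with A=1, B=1, C=k**2 + k - 1/9.
Key eq: (1)·f(k+1) = (1)·f(k) + (k**2 + k - 1/9).
d = 3 from the (0,0,2) case.
Solving with deg f ≤ 3: f(k) = k*(3*k**2 - 4)/9.
So s_k = (B(k−1)f/C)·t_k = (k*(3*k**2 - 4)/(9*k**2 + 9*k - 1))·t_k = k*(3*k**2 - 4).
s_(k+1) − s_k = 9*k**2 + 9*k - 1 = t_k.
Σ_(k=3)^(9) t_k = s_(10) − s_(3) = 2960 − (69) = 2891.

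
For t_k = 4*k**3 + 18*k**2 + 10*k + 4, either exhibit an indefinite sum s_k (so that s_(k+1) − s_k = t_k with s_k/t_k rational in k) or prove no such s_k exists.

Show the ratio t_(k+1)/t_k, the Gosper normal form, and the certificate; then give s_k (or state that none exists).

The ratio is (2*k**3 + 15*k**2 + 29*k + 18)/(2*k**3 + 9*k**2 + 5*k + 2).
Normal form (A,B,C) = (1, 1, k**3 + 9*k**2/2 + 5*k/2 + 1).
Solve (1)·f(k+1) − (1)·f(k) = k**3 + 9*k**2/2 + 5*k/2 + 1.
Degrees (0,0,3) ⇒ d ≤ 4.
Solving with deg f ≤ 4: f(k) = k*(k**3 + 4*k**2 - 3*k + 2)/4.
Certificate R = B(k−1)f/C = k*(k**3 + 4*k**2 - 3*k + 2)/(2*(2*k**3 + 9*k**2 + 5*k + 2)) gives s_k = k*(k**3 + 4*k**2 - 3*k + 2).
Δs = 4*k**3 + 18*k**2 + 10*k + 4, as required.

s_k = k*(k**3 + 4*k**2 - 3*k + 2)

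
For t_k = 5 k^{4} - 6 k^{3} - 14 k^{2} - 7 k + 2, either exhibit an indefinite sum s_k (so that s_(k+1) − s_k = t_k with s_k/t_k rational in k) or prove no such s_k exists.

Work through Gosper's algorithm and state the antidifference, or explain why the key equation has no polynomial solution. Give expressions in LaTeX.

s_k = k \left(k^{4} - 4 k^{3} + 2 k + 3\right)

t_(k+1)/t_k = (5*k**4 + 14*k**3 - 2*k**2 - 33*k - 20)/(5*k**4 - 6*k**3 - 14*k**2 - 7*k + 2).
Factor: A=1; B=1; C=k**4 - 6*k**3/5 - 14*k**2/5 - 7*k/5 + 2/5.
f must satisfy (1)·f(k+1) − (1)·f(k) = k**4 - 6*k**3/5 - 14*k**2/5 - 7*k/5 + 2/5.
deg f ≤ 5 (via 0,0,4).
Match coefficients ⇒ f(k) = k*(k**4 - 4*k**3 + 2*k + 3)/5.
Certificate R = B(k−1)f/C = k*(k**4 - 4*k**3 + 2*k + 3)/((5*k - 1)*(k**3 - k**2 - 3*k - 2)) gives s_k = k*(k**4 - 4*k**3 + 2*k + 3).
s_(k+1) − s_k = 5*k**4 - 6*k**3 - 14*k**2 - 7*k + 2 = t_k.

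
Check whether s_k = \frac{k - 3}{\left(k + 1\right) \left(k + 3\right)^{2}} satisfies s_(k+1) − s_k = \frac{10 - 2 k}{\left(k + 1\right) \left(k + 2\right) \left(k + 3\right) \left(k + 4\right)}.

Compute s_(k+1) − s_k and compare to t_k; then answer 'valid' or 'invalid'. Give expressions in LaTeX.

Invalid: residual \frac{3 \left(k^{2} - k - 14\right)}{k^{6} + 17 k^{5} + 117 k^{4} + 415 k^{3} + 794 k^{2} + 768 k + 288} ≠ 0.

s_(k+1) = (k - 2)/((k + 2)*(k + 4)**2)
s_(k+1) − s_k = -(k - 3)/((k + 1)*(k + 3)**2) + (k - 2)/((k + 2)*(k + 4)**2)
(s_(k+1) − s_k) − t_k = 3*(k**2 - k - 14)/(k**6 + 17*k**5 + 117*k**4 + 415*k**3 + 794*k**2 + 768*k + 288)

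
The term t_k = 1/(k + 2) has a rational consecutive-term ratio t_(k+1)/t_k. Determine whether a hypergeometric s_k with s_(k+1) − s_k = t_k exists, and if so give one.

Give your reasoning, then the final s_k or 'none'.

r(k) = (k + 2)/(k + 3) after simplifying.
Factor: A=k + 2; B=k + 3; C=1.
f must satisfy (k + 2)·f(k+1) − (k + 2)·f(k) = 1.
d = 0 from the (1,1,0) case.
Generic f = c0 gives residual -1; -1 = 0 cannot hold, so t_k is not Gosper-summable.

none — t_k is not Gosper-summable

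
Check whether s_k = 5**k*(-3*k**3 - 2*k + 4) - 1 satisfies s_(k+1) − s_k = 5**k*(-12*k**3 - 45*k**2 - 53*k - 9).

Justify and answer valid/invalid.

s_(k+1) = 5**(k + 1)*(-2*k - 3*(k + 1)**3 + 2) - 1
s_(k+1) − s_k = 5**k*(3*k**3 - 8*k - 15*(k + 1)**3 + 6)
(s_(k+1) − s_k) − t_k = 0

valid (s_(k+1) − s_k reduces to t_k)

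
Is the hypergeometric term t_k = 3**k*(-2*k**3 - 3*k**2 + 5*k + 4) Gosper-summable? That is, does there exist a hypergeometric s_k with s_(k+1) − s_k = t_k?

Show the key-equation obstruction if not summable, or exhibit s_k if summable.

t_(k+1)/t_k = 3*(2*k**3 + 9*k**2 + 7*k - 4)/(2*k**3 + 3*k**2 - 5*k - 4).
Normal form (A,B,C) = (3, 1, k**3 + 3*k**2/2 - 5*k/2 - 2).
Key eq: (3)·f(k+1) = (1)·f(k) + (k**3 + 3*k**2/2 - 5*k/2 - 2).
Degrees (0,0,3) ⇒ d ≤ 3.
Solve for f: f(k) = (k**3 - 3*k**2 + 2*k - 2)/2 (degree 3 ≤ 3).
Then R = B(k−1)f/C = (k**3 - 3*k**2 + 2*k - 2)/(2*k**3 + 3*k**2 - 5*k - 4), so s_k = R(k)·t_k = 3**k*(-k**3 + 3*k**2 - 2*k + 2).
s_(k+1) − s_k = 3**k*(-2*k**3 - 3*k**2 + 5*k + 4) = t_k.

Yes. s_k = 3**k*(-k**3 + 3*k**2 - 2*k + 2).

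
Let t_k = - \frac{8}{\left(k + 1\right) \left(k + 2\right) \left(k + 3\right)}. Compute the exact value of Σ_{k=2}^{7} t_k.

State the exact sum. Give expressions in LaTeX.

Compute t_(k+1)/t_k: get (k + 1)/(k + 4).
A = k + 1, B = k + 4, C = 1.
f must satisfy (k + 1)·f(k+1) − (k + 3)·f(k) = 1.
d = 2 from the (1,1,0) case.
Match coefficients ⇒ f(k) = k*(k + 3)/4.
R(k) = B(k−1)·f(k)/C(k) = k*(k + 3)**2/4; s_k = R·t_k = 2*k*(-k - 3)/((k + 1)*(k + 2)).
Δs = -8/(k**3 + 6*k**2 + 11*k + 6), as required.
Telescoping: Σ = s_(8) − s_(2) = -88/45 − (-5/3) = -13/45.

Σ = -13/45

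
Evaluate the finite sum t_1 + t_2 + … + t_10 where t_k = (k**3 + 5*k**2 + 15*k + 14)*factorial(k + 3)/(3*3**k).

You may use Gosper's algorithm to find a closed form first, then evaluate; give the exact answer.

Compute t_(k+1)/t_k: get (k**4 + 12*k**3 + 60*k**2 + 147*k + 140)/(3*(k**3 + 5*k**2 + 15*k + 14)).
A = k/3 + 4/3, B = 1, C = k**3 + 5*k**2 + 15*k + 14.
Key eq: (k/3 + 4/3)·f(k+1) = (1)·f(k) + (k**3 + 5*k**2 + 15*k + 14).
Bound: deg f ≤ 2.
A polynomial solution: f(k) = 3*(k**2 + 2*k + 2).
Certificate R = B(k−1)f/C = 3*(k**2 + 2*k + 2)/(k**3 + 5*k**2 + 15*k + 14) gives s_k = (k**2 + 2*k + 2)*factorial(k + 3)/3**k.
Δs = (k**3 + 5*k**2 + 15*k + 14)*factorial(k + 3)/(3*3**k), as required.
Sum = s_(11) − s_(1); s_(11) = 52019968000/729, s_(1) = 40 ⇒ 52019938840/729.

Σ = 52019938840/729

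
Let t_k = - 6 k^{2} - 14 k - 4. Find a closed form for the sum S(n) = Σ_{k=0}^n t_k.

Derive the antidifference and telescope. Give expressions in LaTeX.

Compute t_(k+1)/t_k: get (3*k**2 + 13*k + 12)/(3*k**2 + 7*k + 2).
Gosper form: A/B · C(k+1)/C(k) with A=1, B=1, C=k**2 + 7*k/3 + 2/3.
Need (1)·f(k+1) − (1)·f(k) = k**2 + 7*k/3 + 2/3.
Bound: deg f ≤ 3.
Solve for f: f(k) = k*(k**2 + 2*k - 1)/3 (degree 3 ≤ 3).
R(k) = B(k−1)·f(k)/C(k) = k*(k**2 + 2*k - 1)/((k + 2)*(3*k + 1)); s_k = R·t_k = 2*k*(-k**2 - 2*k + 1).
Δs = -6*k**2 - 14*k - 4, as required.
s_(n+1) = -2*n**3 - 10*n**2 - 12*n - 4 and s_(0) = 0, so S(n) = -2*n**3 - 10*n**2 - 12*n - 4.

S(n) = - 2 n^{3} - 10 n^{2} - 12 n - 4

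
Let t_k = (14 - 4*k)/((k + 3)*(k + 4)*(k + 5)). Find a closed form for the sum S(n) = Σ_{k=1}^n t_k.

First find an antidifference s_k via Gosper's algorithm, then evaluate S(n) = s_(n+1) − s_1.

Step 1: r(k) = (k + 3)*(2*k - 5)/((k + 6)*(2*k - 7)).
Gosper form: A/B · C(k+1)/C(k) with A=k + 3, B=k + 6, C=k - 7/2.
Set up (k + 3)·f(k+1) − (k + 5)·f(k) − (k - 7/2) = 0.
Degrees (1,1,1) ⇒ d ≤ 2.
Solve for f: f(k) = -k*(k + 55)/48 (degree 2 ≤ 2).
Certificate R = B(k−1)f/C = -k*(k + 5)*(k + 55)/(24*(2*k - 7)) gives s_k = k*(k + 55)/(12*(k + 3)*(k + 4)).
Δs = 2*(7 - 2*k)/(k**3 + 12*k**2 + 47*k + 60), as required.
Telescope: S(n) = s_(n+1) − s_(1) = (n**2 + 57*n + 56)/(12*(n**2 + 9*n + 20)) − (7/30) = n*(53 - 3*n)/(20*(n**2 + 9*n + 20)).

S(n) = n*(53 - 3*n)/(20*(n**2 + 9*n + 20))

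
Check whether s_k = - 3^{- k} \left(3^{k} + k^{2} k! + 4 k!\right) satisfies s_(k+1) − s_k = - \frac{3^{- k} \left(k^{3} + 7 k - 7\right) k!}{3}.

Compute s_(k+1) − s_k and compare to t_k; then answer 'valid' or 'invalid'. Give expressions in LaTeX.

s_(k+1) = -(3*3**k + k**3*factorial(k) + 3*k**2*factorial(k) + 7*k*factorial(k) + 5*factorial(k))/(3*3**k)
s_(k+1) − s_k = -(k**3 + 7*k - 7)*factorial(k)/(3*3**k)
(s_(k+1) − s_k) − t_k = 0

valid (s_(k+1) − s_k reduces to t_k)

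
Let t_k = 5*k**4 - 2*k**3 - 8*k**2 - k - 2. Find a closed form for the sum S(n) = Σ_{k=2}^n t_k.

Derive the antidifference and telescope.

S(n) = n**5 + 2*n**4 - 2*n**3 - 5*n**2 - 4*n + 8

r(k) = (5*k**4 + 18*k**3 + 16*k**2 - 3*k - 8)/(5*k**4 - 2*k**3 - 8*k**2 - k - 2) after simplifying.
A = 1, B = 1, C = k**4 - 2*k**3/5 - 8*k**2/5 - k/5 - 2/5.
Key eq: (1)·f(k+1) = (1)·f(k) + (k**4 - 2*k**3/5 - 8*k**2/5 - k/5 - 2/5).
d = 5 from the (0,0,4) case.
Coefficient equations give f(k) = k*(k**4 - 3*k**3 + 3*k - 3)/5.
Certificate R = B(k−1)f/C = k*(k**4 - 3*k**3 + 3*k - 3)/(5*k**4 - 2*k**3 - 8*k**2 - k - 2) gives s_k = k*(k**4 - 3*k**3 + 3*k - 3).
Check: Δs_k = 5*k**4 - 2*k**3 - 8*k**2 - k - 2. ✓
s_(n+1) = n**5 + 2*n**4 - 2*n**3 - 5*n**2 - 4*n - 2 and s_(2) = -10, so S(n) = n**5 + 2*n**4 - 2*n**3 - 5*n**2 - 4*n + 8.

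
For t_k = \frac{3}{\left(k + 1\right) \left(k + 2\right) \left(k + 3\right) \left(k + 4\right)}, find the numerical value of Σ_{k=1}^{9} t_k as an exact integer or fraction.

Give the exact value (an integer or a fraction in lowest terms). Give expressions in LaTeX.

Σ = 47/1144

Step 1: r(k) = (k + 1)/(k + 5).
So A=k + 1 and B=k + 5, with C=1.
f must satisfy (k + 1)·f(k+1) − (k + 4)·f(k) = 1.
From deg A=1, deg B=1, deg C=0: d=3.
Match coefficients ⇒ f(k) = k*(k**2 + 6*k + 11)/18.
Then R = B(k−1)f/C = k*(k + 4)*(k**2 + 6*k + 11)/18, so s_k = R(k)·t_k = k*(k**2 + 6*k + 11)/(6*(k + 1)*(k + 2)*(k + 3)).
Δs = 3/(k**4 + 10*k**3 + 35*k**2 + 50*k + 24), as required.
Sum = s_(10) − s_(1); s_(10) = 95/572, s_(1) = 1/8 ⇒ 47/1144.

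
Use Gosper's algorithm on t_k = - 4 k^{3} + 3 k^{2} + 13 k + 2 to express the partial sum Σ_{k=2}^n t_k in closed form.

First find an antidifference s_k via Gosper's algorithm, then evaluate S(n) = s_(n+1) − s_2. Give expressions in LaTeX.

S(n) = - n^{4} - n^{3} + 7 n^{2} + 9 n - 14

r(k) = (4*k**3 + 9*k**2 - 7*k - 14)/(4*k**3 - 3*k**2 - 13*k - 2) after simplifying.
Take A(k)=1, B(k)=1, C(k)=k**3 - 3*k**2/4 - 13*k/4 - 1/2.
Solve (1)·f(k+1) − (1)·f(k) = k**3 - 3*k**2/4 - 13*k/4 - 1/2.
Bound: deg f ≤ 4.
Solve for f: f(k) = k*(k**3 - 3*k**2 - 4*k + 4)/4 (degree 4 ≤ 4).
R(k) = B(k−1)·f(k)/C(k) = k*(k**3 - 3*k**2 - 4*k + 4)/(4*k**3 - 3*k**2 - 13*k - 2); s_k = R·t_k = k*(-k**3 + 3*k**2 + 4*k - 4).
Check: Δs_k = -4*k**3 + 3*k**2 + 13*k + 2. ✓
Evaluate: s_(n+1) = -n**4 - n**3 + 7*n**2 + 9*n + 2; subtract s_(2) = 16 ⇒ S(n) = -n**4 - n**3 + 7*n**2 + 9*n - 14.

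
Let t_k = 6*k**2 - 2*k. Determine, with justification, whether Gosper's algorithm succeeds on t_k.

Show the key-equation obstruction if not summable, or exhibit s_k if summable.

The ratio is (-k + 3*(k + 1)**2 - 1)/(k*(3*k - 1)).
Normal form (A,B,C) = (1, 1, k**2 - k/3).
f must satisfy (1)·f(k+1) − (1)·f(k) = k**2 - k/3.
Bound: deg f ≤ 3.
Match coefficients ⇒ f(k) = k*(k - 1)**2/3.
R(k) = B(k−1)·f(k)/C(k) = (k - 1)**2/(3*k - 1); s_k = R·t_k = 2*k*(k**2 - 2*k + 1).
Δs = 2*k*(3*k - 1), as required.

Yes. s_k = 2*k*(k**2 - 2*k + 1).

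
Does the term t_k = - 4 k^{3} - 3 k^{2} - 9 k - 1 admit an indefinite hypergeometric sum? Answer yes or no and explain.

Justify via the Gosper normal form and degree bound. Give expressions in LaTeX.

Yes. s_k = k \left(- k^{3} + k^{2} - 4 k + 3\right).

Compute t_(k+1)/t_k: get (4*k**3 + 15*k**2 + 27*k + 17)/(4*k**3 + 3*k**2 + 9*k + 1).
Gosper form: A/B · C(k+1)/C(k) with A=1, B=1, C=k**3 + 3*k**2/4 + 9*k/4 + 1/4.
Solve (1)·f(k+1) − (1)·f(k) = k**3 + 3*k**2/4 + 9*k/4 + 1/4.
From deg A=0, deg B=0, deg C=3: d=4.
A polynomial solution: f(k) = k*(k**3 - k**2 + 4*k - 3)/4.
Certificate R = B(k−1)f/C = k*(k**3 - k**2 + 4*k - 3)/(4*k**3 + 3*k**2 + 9*k + 1) gives s_k = k*(-k**3 + k**2 - 4*k + 3).
s_(k+1) − s_k = -4*k**3 - 3*k**2 - 9*k - 1 = t_k.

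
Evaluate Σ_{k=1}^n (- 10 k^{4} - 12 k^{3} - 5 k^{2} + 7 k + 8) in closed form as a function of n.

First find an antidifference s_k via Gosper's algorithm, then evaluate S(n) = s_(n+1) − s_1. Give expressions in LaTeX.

S(n) = n \left(- 2 n^{4} - 8 n^{3} - 11 n^{2} - 2 n + 11\right)

Compute t_(k+1)/t_k: get (10*k**4 + 52*k**3 + 101*k**2 + 79*k + 12)/(10*k**4 + 12*k**3 + 5*k**2 - 7*k - 8).
Factor: A=1; B=1; C=k**4 + 6*k**3/5 + k**2/2 - 7*k/10 - 4/5.
f must satisfy (1)·f(k+1) − (1)·f(k) = k**4 + 6*k**3/5 + k**2/2 - 7*k/10 - 4/5.
deg f ≤ 5 (via 0,0,4).
Match coefficients ⇒ f(k) = k*(2*k**4 - 2*k**3 - k**2 - 3*k - 4)/10.
So s_k = (B(k−1)f/C)·t_k = (k*(2*k**4 - 2*k**3 - k**2 - 3*k - 4)/(10*k**4 + 12*k**3 + 5*k**2 - 7*k - 8))·t_k = k*(-2*k**4 + 2*k**3 + k**2 + 3*k + 4).
Verify: -10*k**4 - 12*k**3 - 5*k**2 + 7*k + 8 matches t_k.
Evaluate: s_(n+1) = -2*n**5 - 8*n**4 - 11*n**3 - 2*n**2 + 11*n + 8; subtract s_(1) = 8 ⇒ S(n) = n*(-2*n**4 - 8*n**3 - 11*n**2 - 2*n + 11).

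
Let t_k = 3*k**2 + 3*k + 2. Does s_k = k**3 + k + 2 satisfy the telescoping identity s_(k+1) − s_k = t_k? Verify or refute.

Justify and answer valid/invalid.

valid (s_(k+1) − s_k reduces to t_k)

s_(k+1) = k + (k + 1)**3 + 3
s_(k+1) − s_k = -k**3 + (k + 1)**3 + 1
(s_(k+1) − s_k) − t_k = 0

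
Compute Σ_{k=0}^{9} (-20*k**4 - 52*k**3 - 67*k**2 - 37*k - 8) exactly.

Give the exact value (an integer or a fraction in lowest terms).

t_(k+1)/t_k = (20*k**4 + 132*k**3 + 343*k**2 + 407*k + 184)/(20*k**4 + 52*k**3 + 67*k**2 + 37*k + 8).
Normal form (A,B,C) = (1, 1, k**4 + 13*k**3/5 + 67*k**2/20 + 37*k/20 + 2/5).
f must satisfy (1)·f(k+1) − (1)·f(k) = k**4 + 13*k**3/5 + 67*k**2/20 + 37*k/20 + 2/5.
From deg A=0, deg B=0, deg C=4: d=5.
Coefficient equations give f(k) = k**2*(4*k**3 + 3*k**2 + 3*k - 2)/20.
Then R = B(k−1)f/C = k**2*(4*k**3 + 3*k**2 + 3*k - 2)/(20*k**4 + 52*k**3 + 67*k**2 + 37*k + 8), so s_k = R(k)·t_k = k**2*(-4*k**3 - 3*k**2 - 3*k + 2).
Check: Δs_k = -20*k**4 - 52*k**3 - 67*k**2 - 37*k - 8. ✓
Evaluate s at k=10 and k=0: -432800 and 0; difference -432800.

Σ = -432800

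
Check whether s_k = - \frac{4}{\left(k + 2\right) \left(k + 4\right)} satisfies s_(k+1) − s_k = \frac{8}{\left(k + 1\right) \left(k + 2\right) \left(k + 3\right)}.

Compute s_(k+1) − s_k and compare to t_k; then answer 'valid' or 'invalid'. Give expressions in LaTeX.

s_(k+1) = -4/((k + 3)*(k + 5))
s_(k+1) − s_k = 4*(2*k + 7)/(k**4 + 14*k**3 + 71*k**2 + 154*k + 120)
(s_(k+1) − s_k) − t_k = 12*(-3*k - 11)/(k**5 + 15*k**4 + 85*k**3 + 225*k**2 + 274*k + 120)

Invalid: residual \frac{12 \left(- 3 k - 11\right)}{k^{5} + 15 k^{4} + 85 k^{3} + 225 k^{2} + 274 k + 120} ≠ 0.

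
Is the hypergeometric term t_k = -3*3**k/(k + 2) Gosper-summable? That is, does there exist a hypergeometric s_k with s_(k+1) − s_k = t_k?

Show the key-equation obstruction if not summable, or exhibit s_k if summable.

Compute t_(k+1)/t_k: get 3*(k + 2)/(k + 3).
Factor: A=3*k + 6; B=k + 3; C=1.
Set up (3*k + 6)·f(k+1) − (k + 2)·f(k) − (1) = 0.
deg f ≤ -1 (via 1,1,0).
deg f ≤ -1 is impossible — no certificate.

No. Not Gosper-summable.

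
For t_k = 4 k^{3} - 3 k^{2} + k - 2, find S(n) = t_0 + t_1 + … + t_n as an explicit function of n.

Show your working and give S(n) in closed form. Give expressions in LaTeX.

S(n) = n^{4} + n^{3} - 2 n - 2

Ratio r(k) = k*(4*k**2 + 9*k + 7)/(4*k**3 - 3*k**2 + k - 2).
Normal form (A,B,C) = (1, 1, k**3 - 3*k**2/4 + k/4 - 1/2).
f must satisfy (1)·f(k+1) − (1)·f(k) = k**3 - 3*k**2/4 + k/4 - 1/2.
deg f ≤ 4 (via 0,0,3).
Match coefficients ⇒ f(k) = k*(k**3 - 3*k**2 + 3*k - 3)/4.
Then R = B(k−1)f/C = k*(k**3 - 3*k**2 + 3*k - 3)/((k - 1)*(4*k**2 + k + 2)), so s_k = R(k)·t_k = k*(k**3 - 3*k**2 + 3*k - 3).
Check: Δs_k = 4*k**3 - 3*k**2 + k - 2. ✓
Telescope: S(n) = s_(n+1) − s_(0) = n**4 + n**3 - 2*n - 2 − (0) = n**4 + n**3 - 2*n - 2.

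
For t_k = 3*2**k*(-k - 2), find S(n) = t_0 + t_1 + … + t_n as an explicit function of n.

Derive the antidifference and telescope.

The ratio is 2*(k + 3)/(k + 2).
Normal form (A,B,C) = (2, 1, k + 2).
Solve (2)·f(k+1) − (1)·f(k) = k + 2.
d = 1 from the (0,0,1) case.
Match coefficients ⇒ f(k) = k.
Then R = B(k−1)f/C = k/(k + 2), so s_k = R(k)·t_k = -3*2**k*k.
Verify: 3*2**k*(-k - 2) matches t_k.
Evaluate: s_(n+1) = 6*2**n*(-n - 1); subtract s_(0) = 0 ⇒ S(n) = 6*2**n*(-n - 1).

S(n) = 6*2**n*(-n - 1)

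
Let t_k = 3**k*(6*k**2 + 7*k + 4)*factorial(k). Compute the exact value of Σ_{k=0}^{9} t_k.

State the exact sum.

Step 1: r(k) = 3*(6*k**3 + 25*k**2 + 36*k + 17)/(6*k**2 + 7*k + 4).
A = 3*k + 3, B = 1, C = k**2 + 7*k/6 + 2/3.
Key eq: (3*k + 3)·f(k+1) = (1)·f(k) + (k**2 + 7*k/6 + 2/3).
deg f ≤ 1 (via 1,0,2).
A polynomial solution: f(k) = (2*k - 1)/6.
So s_k = (B(k−1)f/C)·t_k = ((2*k - 1)/(6*k**2 + 7*k + 4))·t_k = 3**k*(2*k - 1)*factorial(k).
Δs = 3**k*(6*k**2 + 7*k + 4)*factorial(k), as required.
Σ_(k=0)^(9) t_k = s_(10) − s_(0) = 4071263212800 − (-1) = 4071263212801.

Σ = 4071263212801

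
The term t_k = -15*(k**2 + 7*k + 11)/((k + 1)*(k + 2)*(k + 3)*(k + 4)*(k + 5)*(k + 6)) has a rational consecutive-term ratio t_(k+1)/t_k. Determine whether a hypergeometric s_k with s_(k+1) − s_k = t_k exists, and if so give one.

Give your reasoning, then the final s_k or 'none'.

Step 1: r(k) = (k + 1)*(7*k + (k + 1)**2 + 18)/((k + 7)*(k**2 + 7*k + 11)).
So A=k + 1 and B=k + 7, with C=k**2 + 7*k + 11.
Solve (k + 1)·f(k+1) − (k + 6)·f(k) = k**2 + 7*k + 11.
From deg A=1, deg B=1, deg C=2: d=5.
Solving with deg f ≤ 5: f(k) = k*(k + 2)*(k + 4)*(k**2 + 9*k + 23)/45.
So s_k = (B(k−1)f/C)·t_k = (k*(k + 2)*(k + 4)*(k + 6)*(k**2 + 9*k + 23)/(45*(k**2 + 7*k + 11)))·t_k = k*(-k**2 - 9*k - 23)/(3*(k**3 + 9*k**2 + 23*k + 15)).
Check: Δs_k = 15*(-k**2 - 7*k - 11)/(k**6 + 21*k**5 + 175*k**4 + 735*k**3 + 1624*k**2 + 1764*k + 720). ✓

s_k = k*(-k**2 - 9*k - 23)/(3*(k**3 + 9*k**2 + 23*k + 15))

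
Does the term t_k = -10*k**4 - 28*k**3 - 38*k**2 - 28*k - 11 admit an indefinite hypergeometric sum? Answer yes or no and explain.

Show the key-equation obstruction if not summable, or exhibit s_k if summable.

r(k) = (10*k**4 + 68*k**3 + 182*k**2 + 228*k + 115)/(10*k**4 + 28*k**3 + 38*k**2 + 28*k + 11) after simplifying.
Normal form (A,B,C) = (1, 1, k**4 + 14*k**3/5 + 19*k**2/5 + 14*k/5 + 11/10).
f must satisfy (1)·f(k+1) − (1)·f(k) = k**4 + 14*k**3/5 + 19*k**2/5 + 14*k/5 + 11/10.
d = 5 from the (0,0,4) case.
Match coefficients ⇒ f(k) = k*(2*k**4 + 2*k**3 + 2*k**2 + 2*k + 3)/10.
So s_k = (B(k−1)f/C)·t_k = (k*(2*k**4 + 2*k**3 + 2*k**2 + 2*k + 3)/(10*k**4 + 28*k**3 + 38*k**2 + 28*k + 11))·t_k = k*(-2*k**4 - 2*k**3 - 2*k**2 - 2*k - 3).
s_(k+1) − s_k = -10*k**4 - 28*k**3 - 38*k**2 - 28*k - 11 = t_k.

Yes. s_k = k*(-2*k**4 - 2*k**3 - 2*k**2 - 2*k - 3).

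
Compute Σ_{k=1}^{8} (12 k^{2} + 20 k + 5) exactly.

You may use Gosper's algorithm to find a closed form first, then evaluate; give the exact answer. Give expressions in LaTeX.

Σ = 3208

Compute t_(k+1)/t_k: get (12*k**2 + 44*k + 37)/(12*k**2 + 20*k + 5).
Gosper form: A/B · C(k+1)/C(k) with A=1, B=1, C=k**2 + 5*k/3 + 5/12.
f must satisfy (1)·f(k+1) − (1)·f(k) = k**2 + 5*k/3 + 5/12.
d = 3 from the (0,0,2) case.
Match coefficients ⇒ f(k) = k*(2*k - 1)*(2*k + 3)/12.
R(k) = B(k−1)·f(k)/C(k) = k*(2*k - 1)*(2*k + 3)/(12*k**2 + 20*k + 5); s_k = R·t_k = k*(4*k**2 + 4*k - 3).
Check: Δs_k = 12*k**2 + 20*k + 5. ✓
Evaluate s at k=9 and k=1: 3213 and 5; difference 3208.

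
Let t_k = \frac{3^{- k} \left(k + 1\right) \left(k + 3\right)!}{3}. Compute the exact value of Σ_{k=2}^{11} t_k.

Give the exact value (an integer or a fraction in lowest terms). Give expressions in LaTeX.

Compute t_(k+1)/t_k: get (k + 2)*(k + 4)/(3*(k + 1)).
Take A(k)=k/3 + 4/3, B(k)=1, C(k)=k + 1.
f must satisfy (k/3 + 4/3)·f(k+1) − (1)·f(k) = k + 1.
deg f ≤ 0 (via 1,0,1).
Match coefficients ⇒ f(k) = 3.
So s_k = (B(k−1)f/C)·t_k = (3/(k + 1))·t_k = factorial(k + 3)/3**k.
Δs = (k + 1)*factorial(k + 3)/(3*3**k), as required.
Σ_(k=2)^(11) t_k = s_(12) − s_(2) = 1793792000/729 − (40/3) = 1793782280/729.

Σ = 1793782280/729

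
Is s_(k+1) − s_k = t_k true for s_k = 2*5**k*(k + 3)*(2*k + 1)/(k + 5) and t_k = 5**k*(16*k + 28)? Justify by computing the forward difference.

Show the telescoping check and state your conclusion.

s_(k+1) = 10*5**k*(k + 4)*(2*k + 3)/(k + 6)
s_(k+1) − s_k = 5**k*(16*k**3 + 172*k**2 + 580*k + 564)/(k**2 + 11*k + 30)
(s_(k+1) − s_k) − t_k = 5**k*(-32*k**2 - 208*k - 276)/(k**2 + 11*k + 30)

Invalid: residual 5**k*(-32*k**2 - 208*k - 276)/(k**2 + 11*k + 30) ≠ 0.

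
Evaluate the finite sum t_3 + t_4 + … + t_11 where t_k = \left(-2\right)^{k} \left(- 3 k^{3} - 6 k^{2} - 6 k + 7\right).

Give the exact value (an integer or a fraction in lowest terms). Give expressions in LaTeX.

r(k) = 2*(-3*k**3 - 15*k**2 - 27*k - 8)/(3*k**3 + 6*k**2 + 6*k - 7) after simplifying.
Factor: A=-2; B=1; C=k**3 + 2*k**2 + 2*k - 7/3.
Need (-2)·f(k+1) − (1)·f(k) = k**3 + 2*k**2 + 2*k - 7/3.
deg f ≤ 3 (via 0,0,3).
A polynomial solution: f(k) = -(k**3 - 3)/3.
Then R = B(k−1)f/C = -(k**3 - 3)/(3*k**3 + 6*k**2 + 6*k - 7), so s_k = R(k)·t_k = (-2)**k*(k**3 - 3).
Δs = (-2)**k*(-k**3 - 2*(k + 1)**3 + 9), as required.
Sum = s_(12) − s_(3); s_(12) = 7065600, s_(3) = -192 ⇒ 7065792.

Σ = 7065792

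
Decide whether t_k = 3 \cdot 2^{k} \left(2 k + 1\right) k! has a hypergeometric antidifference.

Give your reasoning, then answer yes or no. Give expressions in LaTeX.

Yes. s_k = 3 \cdot 2^{k} k!.

Step 1: r(k) = 2*(k + 1)*(2*k + 3)/(2*k + 1).
Normal form (A,B,C) = (2*k + 2, 1, k + 1/2).
Key eq: (2*k + 2)·f(k+1) = (1)·f(k) + (k + 1/2).
Bound: deg f ≤ 0.
Coefficient equations give f(k) = 1/2.
R(k) = B(k−1)·f(k)/C(k) = 1/(2*k + 1); s_k = R·t_k = 3*2**k*factorial(k).
Δs = 3*2**k*(2*k + 1)*factorial(k), as required.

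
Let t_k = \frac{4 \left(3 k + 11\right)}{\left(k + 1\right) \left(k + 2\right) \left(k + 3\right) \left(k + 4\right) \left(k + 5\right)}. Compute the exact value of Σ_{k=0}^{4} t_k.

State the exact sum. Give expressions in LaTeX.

Σ = 185/378

t_(k+1)/t_k = (k + 1)*(3*k + 14)/((k + 6)*(3*k + 11)).
Gosper form: A/B · C(k+1)/C(k) with A=k + 1, B=k + 6, C=k + 11/3.
Set up (k + 1)·f(k+1) − (k + 5)·f(k) − (k + 11/3) = 0.
Degrees (1,1,1) ⇒ d ≤ 4.
Solve for f: f(k) = k*(k + 3)*(k**2 + 7*k + 14)/24 (degree 4 ≤ 4).
Get s_k = R·t_k = k*(k**2 + 7*k + 14)/(2*(k**3 + 7*k**2 + 14*k + 8)) with R(k) = B(k−1)f(k)/C(k) = k*(k + 3)*(k + 5)*(k**2 + 7*k + 14)/(8*(3*k + 11)).
Δs = 4*(3*k + 11)/(k**5 + 15*k**4 + 85*k**3 + 225*k**2 + 274*k + 120), as required.
Telescoping: Σ = s_(5) − s_(0) = 185/378 − (0) = 185/378.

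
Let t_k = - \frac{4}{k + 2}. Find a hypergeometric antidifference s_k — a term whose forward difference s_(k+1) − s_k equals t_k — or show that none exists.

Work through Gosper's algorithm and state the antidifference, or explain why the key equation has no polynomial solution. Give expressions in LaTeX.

r(k) = (k + 2)/(k + 3) after simplifying.
Take A(k)=k + 2, B(k)=k + 3, C(k)=1.
Solve (k + 2)·f(k+1) − (k + 2)·f(k) = 1.
d = 0 from the (1,1,0) case.
f = c0 ⇒ A·f(k+1) − B(k−1)·f(k) − C = -1. The system {-1 = 0} is inconsistent; no antidifference.

not Gosper-summable; s_k does not exist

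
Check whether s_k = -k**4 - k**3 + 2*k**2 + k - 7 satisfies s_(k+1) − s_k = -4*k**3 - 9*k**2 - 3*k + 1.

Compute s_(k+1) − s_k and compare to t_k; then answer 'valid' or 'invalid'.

s_(k+1) = k - (k + 1)**4 - (k + 1)**3 + 2*(k + 1)**2 - 6
s_(k+1) − s_k = -4*k**3 - 9*k**2 - 3*k + 1
(s_(k+1) − s_k) − t_k = 0

valid; difference matches t_k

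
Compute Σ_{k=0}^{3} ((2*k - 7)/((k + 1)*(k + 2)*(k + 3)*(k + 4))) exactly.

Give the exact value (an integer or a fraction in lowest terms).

The ratio is (k + 1)*(2*k - 5)/((k + 5)*(2*k - 7)).
Gosper form: A/B · C(k+1)/C(k) with A=k + 1, B=k + 5, C=k - 7/2.
Solve (k + 1)·f(k+1) − (k + 4)·f(k) = k - 7/2.
Bound: deg f ≤ 3.
Solving with deg f ≤ 3: f(k) = -k*(k**2 + 6*k + 14)/6.
Then R = B(k−1)f/C = -k*(k + 4)*(k**2 + 6*k + 14)/(3*(2*k - 7)), so s_k = R(k)·t_k = k*(-k**2 - 6*k - 14)/(3*(k + 1)*(k + 2)*(k + 3)).
s_(k+1) − s_k = (2*k - 7)/(k**4 + 10*k**3 + 35*k**2 + 50*k + 24) = t_k.
Σ_(k=0)^(3) t_k = s_(4) − s_(0) = -12/35 − (0) = -12/35.

Σ = -12/35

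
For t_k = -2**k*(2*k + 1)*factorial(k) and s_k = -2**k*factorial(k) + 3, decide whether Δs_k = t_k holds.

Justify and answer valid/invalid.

s_(k+1) = -2**(k + 1)*factorial(k + 1) + 3
s_(k+1) − s_k = -2**k*(2*k + 1)*factorial(k)
(s_(k+1) − s_k) − t_k = 0

Valid: the claim telescopes to t_k.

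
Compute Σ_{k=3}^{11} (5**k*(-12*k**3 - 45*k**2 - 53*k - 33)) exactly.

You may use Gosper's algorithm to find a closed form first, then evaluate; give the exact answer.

Ratio r(k) = 5*(12*k**3 + 81*k**2 + 179*k + 143)/(12*k**3 + 45*k**2 + 53*k + 33).
Normal form (A,B,C) = (5, 1, k**3 + 15*k**2/4 + 53*k/12 + 11/4).
Solve (5)·f(k+1) − (1)·f(k) = k**3 + 15*k**2/4 + 53*k/12 + 11/4.
deg f ≤ 3 (via 0,0,3).
Match coefficients ⇒ f(k) = (3*k**3 + 2*k + 2)/12.
R(k) = B(k−1)·f(k)/C(k) = (3*k**3 + 2*k + 2)/(12*k**3 + 45*k**2 + 53*k + 33); s_k = R·t_k = 5**k*(-3*k**3 - 2*k - 2).
Verify: 5**k*(3*k**3 - 8*k - 15*(k + 1)**3 - 18) matches t_k.
Evaluate s at k=12 and k=3: -1271972656250 and -11125; difference -1271972645125.

Σ = -1271972645125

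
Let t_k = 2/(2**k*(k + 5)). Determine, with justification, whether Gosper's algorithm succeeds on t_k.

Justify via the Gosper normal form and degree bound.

No; the degree bound rules out any f.

Step 1: r(k) = (k + 5)/(2*(k + 6)).
Gosper form: A/B · C(k+1)/C(k) with A=k/2 + 5/2, B=k + 6, C=1.
Solve (k/2 + 5/2)·f(k+1) − (k + 5)·f(k) = 1.
deg f ≤ -1 (via 1,1,0).
deg f ≤ -1 is impossible — no certificate.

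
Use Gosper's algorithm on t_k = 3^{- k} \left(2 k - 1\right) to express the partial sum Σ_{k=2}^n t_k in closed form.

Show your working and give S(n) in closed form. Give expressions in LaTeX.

S(n) = \frac{2}{3} - 3^{- n} n - 3^{- n}

r(k) = (2*k + 1)/(3*(2*k - 1)) after simplifying.
Take A(k)=1/3, B(k)=1, C(k)=k - 1/2.
f must satisfy (1/3)·f(k+1) − (1)·f(k) = k - 1/2.
Bound: deg f ≤ 1.
A polynomial solution: f(k) = -3*k/2.
Certificate R = B(k−1)f/C = -3*k/(2*k - 1) gives s_k = -3**(1 - k)*k.
Verify: (2*k - 1)/3**k matches t_k.
Telescope: S(n) = s_(n+1) − s_(2) = (-n - 1)/3**n − (-2/3) = 2/3 - n/3**n - 1/3**n.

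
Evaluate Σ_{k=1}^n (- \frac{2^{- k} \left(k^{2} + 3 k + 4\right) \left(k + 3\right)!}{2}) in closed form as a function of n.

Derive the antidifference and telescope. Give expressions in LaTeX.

r(k) = (k + 4)*(3*k + (k + 1)**2 + 7)/(2*(k**2 + 3*k + 4)) after simplifying.
A = k/2 + 2, B = 1, C = k**2 + 3*k + 4.
Solve (k/2 + 2)·f(k+1) − (1)·f(k) = k**2 + 3*k + 4.
Degrees (1,0,2) ⇒ d ≤ 1.
Match coefficients ⇒ f(k) = 2*k.
Get s_k = R·t_k = -k*factorial(k + 3)/2**k with R(k) = B(k−1)f(k)/C(k) = 2*k/(k**2 + 3*k + 4).
Δs = -(k**2 + 3*k + 4)*factorial(k + 3)/(2*2**k), as required.
Σ_(k=1)^n t_k = s_(n+1) − s_(1) = (-2**(-n - 1)*(n + 1)*factorial(n + 4)) − (-12), i.e. 12 - n*factorial(n + 4)/(2*2**n) - factorial(n + 4)/(2*2**n).

S(n) = 12 - \frac{2^{- n} n \left(n + 4\right)!}{2} - \frac{2^{- n} \left(n + 4\right)!}{2}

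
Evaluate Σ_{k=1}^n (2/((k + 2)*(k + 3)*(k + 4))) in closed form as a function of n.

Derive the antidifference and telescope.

S(n) = n*(n + 7)/(12*(n**2 + 7*n + 12))

The ratio is (k + 2)/(k + 5).
Normal form (A,B,C) = (k + 2, k + 5, 1).
f must satisfy (k + 2)·f(k+1) − (k + 4)·f(k) = 1.
deg f ≤ 2 (via 1,1,0).
A polynomial solution: f(k) = k*(k + 5)/12.
Certificate R = B(k−1)f/C = k*(k + 4)*(k + 5)/12 gives s_k = k*(k + 5)/(6*(k + 2)*(k + 3)).
Verify: 2/(k**3 + 9*k**2 + 26*k + 24) matches t_k.
Telescope: S(n) = s_(n+1) − s_(1) = (n**2 + 7*n + 6)/(6*(n**2 + 7*n + 12)) − (1/12) = n*(n + 7)/(12*(n**2 + 7*n + 12)).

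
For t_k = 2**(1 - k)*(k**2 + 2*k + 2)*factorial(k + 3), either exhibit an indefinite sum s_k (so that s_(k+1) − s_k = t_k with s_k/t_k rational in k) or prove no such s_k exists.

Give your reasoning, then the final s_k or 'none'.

Compute t_(k+1)/t_k: get (k + 4)*(2*k + (k + 1)**2 + 4)/(2*(k**2 + 2*k + 2)).
Normal form (A,B,C) = (k/2 + 2, 1, k**2 + 2*k + 2).
Key eq: (k/2 + 2)·f(k+1) = (1)·f(k) + (k**2 + 2*k + 2).
Degrees (1,0,2) ⇒ d ≤ 1.
Coefficient equations give f(k) = 2*(k - 1).
Then R = B(k−1)f/C = 2*(k - 1)/(k**2 + 2*k + 2), so s_k = R(k)·t_k = 2**(2 - k)*(k - 1)*factorial(k + 3).
Verify: 2**(1 - k)*(k**2 + 2*k + 2)*factorial(k + 3) matches t_k.

s_k = 2**(2 - k)*(k - 1)*factorial(k + 3)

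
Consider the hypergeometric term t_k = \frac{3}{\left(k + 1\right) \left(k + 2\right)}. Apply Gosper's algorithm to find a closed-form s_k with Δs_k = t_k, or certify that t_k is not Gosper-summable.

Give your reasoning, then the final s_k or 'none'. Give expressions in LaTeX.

s_k = \frac{3 k}{k + 1}

t_(k+1)/t_k = (k + 1)/(k + 3).
A = k + 1, B = k + 3, C = 1.
Need (k + 1)·f(k+1) − (k + 2)·f(k) = 1.
deg f ≤ 1 (via 1,1,0).
A polynomial solution: f(k) = k.
So s_k = (B(k−1)f/C)·t_k = (k*(k + 2))·t_k = 3*k/(k + 1).
Verify: 3/(k**2 + 3*k + 2) matches t_k.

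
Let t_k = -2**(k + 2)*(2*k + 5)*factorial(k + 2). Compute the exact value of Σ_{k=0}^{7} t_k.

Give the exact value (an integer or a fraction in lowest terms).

t_(k+1)/t_k = 2*(k + 3)*(2*k + 7)/(2*k + 5).
Factor: A=2*k + 6; B=1; C=k + 5/2.
f must satisfy (2*k + 6)·f(k+1) − (1)·f(k) = k + 5/2.
From deg A=1, deg B=0, deg C=1: d=0.
Solve for f: f(k) = 1/2 (degree 0 ≤ 0).
So s_k = (B(k−1)f/C)·t_k = (1/(2*k + 5))·t_k = -2**(k + 2)*factorial(k + 2).
s_(k+1) − s_k = -2**(k + 2)*(2*k + 5)*factorial(k + 2) = t_k.
Evaluate s at k=8 and k=0: -3715891200 and -8; difference -3715891192.

Σ = -3715891192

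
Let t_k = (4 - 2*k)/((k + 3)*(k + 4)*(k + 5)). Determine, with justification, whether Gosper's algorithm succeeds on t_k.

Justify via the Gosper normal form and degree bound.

Yes. s_k = -k*(k - 17)/(12*(k + 3)*(k + 4)).

The ratio is (k - 1)*(k + 3)/((k - 2)*(k + 6)).
Normal form (A,B,C) = (k + 3, k + 6, k - 2).
f must satisfy (k + 3)·f(k+1) − (k + 5)·f(k) = k - 2.
d = 2 from the (1,1,1) case.
A polynomial solution: f(k) = k*(k - 17)/24.
Certificate R = B(k−1)f/C = k*(k - 17)*(k + 5)/(24*(k - 2)) gives s_k = -k*(k - 17)/(12*(k + 3)*(k + 4)).
Verify: 2*(2 - k)/(k**3 + 12*k**2 + 47*k + 60) matches t_k.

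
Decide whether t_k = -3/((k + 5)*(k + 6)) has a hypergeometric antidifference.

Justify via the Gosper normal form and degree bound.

Step 1: r(k) = (k + 5)/(k + 7).
A = k + 5, B = k + 7, C = 1.
f must satisfy (k + 5)·f(k+1) − (k + 6)·f(k) = 1.
deg f ≤ 1 (via 1,1,0).
Solve for f: f(k) = k/5 (degree 1 ≤ 1).
R(k) = B(k−1)·f(k)/C(k) = k*(k + 6)/5; s_k = R·t_k = -3*k/(5*k + 25).
Δs = -3/(k**2 + 11*k + 30), as required.

Yes. s_k = -3*k/(5*k + 25).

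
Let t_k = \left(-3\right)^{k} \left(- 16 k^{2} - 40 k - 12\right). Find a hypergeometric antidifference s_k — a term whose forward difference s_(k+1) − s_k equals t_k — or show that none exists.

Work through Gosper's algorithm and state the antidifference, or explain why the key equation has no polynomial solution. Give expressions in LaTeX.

The ratio is 3*(-4*k**2 - 18*k - 17)/(4*k**2 + 10*k + 3).
A = -3, B = 1, C = k**2 + 5*k/2 + 3/4.
f must satisfy (-3)·f(k+1) − (1)·f(k) = k**2 + 5*k/2 + 3/4.
Degrees (0,0,2) ⇒ d ≤ 2.
Match coefficients ⇒ f(k) = -(2*k - 1)*(2*k + 3)/16.
So s_k = (B(k−1)f/C)·t_k = (-(2*k - 1)*(2*k + 3)/(4*(4*k**2 + 10*k + 3)))·t_k = (-3)**k*(4*k**2 + 4*k - 3).
Δs = (-3)**k*(-16*k**2 - 40*k - 12), as required.

s_k = \left(-3\right)^{k} \left(4 k^{2} + 4 k - 3\right)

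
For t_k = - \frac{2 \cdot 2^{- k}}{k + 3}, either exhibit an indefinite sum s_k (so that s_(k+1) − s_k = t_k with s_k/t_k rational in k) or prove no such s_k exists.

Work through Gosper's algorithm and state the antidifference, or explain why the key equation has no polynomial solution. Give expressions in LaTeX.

The ratio is (k + 3)/(2*(k + 4)).
A = k/2 + 3/2, B = k + 4, C = 1.
f must satisfy (k/2 + 3/2)·f(k+1) − (k + 3)·f(k) = 1.
From deg A=1, deg B=1, deg C=0: d=-1.
deg f ≤ -1 is impossible — no certificate.

none (Gosper's algorithm certifies no s_k)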